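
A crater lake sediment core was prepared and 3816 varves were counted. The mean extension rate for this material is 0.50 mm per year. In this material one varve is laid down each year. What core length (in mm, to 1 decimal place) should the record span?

The record spans 3816 years at 0.50 mm per year.
Length ≈ 0.50 × 3816 = 1908.0 mm.

1908.0 mm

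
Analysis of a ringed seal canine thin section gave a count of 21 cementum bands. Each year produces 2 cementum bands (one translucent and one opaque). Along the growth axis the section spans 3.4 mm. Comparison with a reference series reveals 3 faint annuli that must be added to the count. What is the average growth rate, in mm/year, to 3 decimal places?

0.283 mm/year

After corrections the count is 21 + 3 = 24 cementum bands.
24 cementum bands at 2 per year is 24 / 2 = 12 years.
Mean rate = 3.4 mm / 12 years ≈ 0.283 mm/year.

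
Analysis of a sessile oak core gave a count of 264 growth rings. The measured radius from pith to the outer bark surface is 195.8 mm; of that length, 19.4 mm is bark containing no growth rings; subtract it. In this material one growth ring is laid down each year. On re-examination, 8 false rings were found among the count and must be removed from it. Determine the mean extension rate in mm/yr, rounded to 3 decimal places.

True growth ring count = 264 − 8 = 256.
Removing the 19.4 mm offcut leaves 195.8 − 19.4 = 176.4 mm.
176.4 mm over 256 years gives 176.4 / 256 ≈ 0.689 mm/yr.

0.689 mm/yr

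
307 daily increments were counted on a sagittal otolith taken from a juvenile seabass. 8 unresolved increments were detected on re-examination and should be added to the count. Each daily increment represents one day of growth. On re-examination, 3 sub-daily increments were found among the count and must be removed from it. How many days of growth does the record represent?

Adjusted count: 307 − 3 + 8 = 312 daily increments.
With a one-to-one daily increment periodicity this is 312 days.

312 days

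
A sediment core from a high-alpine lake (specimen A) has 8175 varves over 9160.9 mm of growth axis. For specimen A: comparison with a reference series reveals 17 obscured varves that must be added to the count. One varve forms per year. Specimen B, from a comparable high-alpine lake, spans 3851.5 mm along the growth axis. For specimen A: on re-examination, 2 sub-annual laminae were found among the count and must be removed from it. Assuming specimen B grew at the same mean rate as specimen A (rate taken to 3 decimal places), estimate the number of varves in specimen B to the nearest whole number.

Specimen A: correcting the raw count gives 8175 − 2 + 17 = 8190 true varves.
A: Extension rate ≈ 9160.9 / 8190 = 1.119 mm/year.
Specimen B: 3851.5 mm / 1.119 mm per year = 3441.91 years ≈ 3442 varves.

3442 varves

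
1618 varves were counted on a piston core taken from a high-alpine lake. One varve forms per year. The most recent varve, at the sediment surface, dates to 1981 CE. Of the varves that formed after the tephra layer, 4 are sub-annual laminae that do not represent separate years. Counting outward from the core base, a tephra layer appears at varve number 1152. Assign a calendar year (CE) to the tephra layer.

1519 CE

The tephra layer sits at varve 1152 from the core base, so 1618 − 1152 = 466 varves formed after it.
Removing the 4 false varves leaves 466 − 4 = 462 true varves beyond the tephra layer.
1981 − 462 = 1519 CE.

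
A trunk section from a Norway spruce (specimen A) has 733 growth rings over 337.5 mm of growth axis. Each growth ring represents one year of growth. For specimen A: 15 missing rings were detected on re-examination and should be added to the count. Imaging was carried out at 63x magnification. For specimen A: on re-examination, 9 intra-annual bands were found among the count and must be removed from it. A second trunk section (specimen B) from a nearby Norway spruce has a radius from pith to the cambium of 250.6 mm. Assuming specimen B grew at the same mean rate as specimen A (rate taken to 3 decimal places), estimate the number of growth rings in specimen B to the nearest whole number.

548 growth rings

Specimen A: adjusted count: 733 − 9 + 15 = 739 growth rings.
A: 337.5 mm over 739 years gives 337.5 / 739 ≈ 0.457 mm/yr.
B spans 250.6 / 0.457 = 548.36 years ≈ 548 growth rings.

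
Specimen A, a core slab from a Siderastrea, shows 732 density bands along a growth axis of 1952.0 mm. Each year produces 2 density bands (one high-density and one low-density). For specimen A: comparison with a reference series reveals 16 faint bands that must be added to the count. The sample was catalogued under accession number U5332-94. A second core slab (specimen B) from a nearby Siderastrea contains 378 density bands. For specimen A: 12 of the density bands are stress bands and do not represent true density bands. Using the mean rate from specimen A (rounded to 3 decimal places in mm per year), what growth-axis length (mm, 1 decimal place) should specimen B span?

1002.5 mm

Specimen A: correcting the raw count gives 732 − 12 + 16 = 736 true density bands.
Specimen A: 736 density bands at 2 per year is 736 / 2 = 368 years.
A: Extension rate ≈ 1952.0 / 368 = 5.304 mm per year.
Specimen B: dividing by 2 density bands per year: 378 / 2 = 189 years. B's length ≈ 5.304 × 189 = 1002.5 mm.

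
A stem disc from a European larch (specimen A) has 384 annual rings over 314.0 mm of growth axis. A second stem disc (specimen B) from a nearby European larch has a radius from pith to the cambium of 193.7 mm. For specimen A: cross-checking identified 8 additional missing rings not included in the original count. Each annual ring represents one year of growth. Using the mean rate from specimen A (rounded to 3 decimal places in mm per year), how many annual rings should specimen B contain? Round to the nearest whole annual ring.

242 annual rings

Specimen A: true annual ring count = 384 + 8 = 392.
A: Extension rate ≈ 314.0 / 392 = 0.801 mm/year.
B spans 193.7 / 0.801 = 241.82 years ≈ 242 annual rings.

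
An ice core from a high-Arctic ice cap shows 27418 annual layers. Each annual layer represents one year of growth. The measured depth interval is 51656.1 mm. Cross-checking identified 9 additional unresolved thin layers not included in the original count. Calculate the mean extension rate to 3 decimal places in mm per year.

1.883 mm per year

Correcting the raw count gives 27418 + 9 = 27427 true annual layers.
51656.1 mm over 27427 years gives 51656.1 / 27427 ≈ 1.883 mm per year.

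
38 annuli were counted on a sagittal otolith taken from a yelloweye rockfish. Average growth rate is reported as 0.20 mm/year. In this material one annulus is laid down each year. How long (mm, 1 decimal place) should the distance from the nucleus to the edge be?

The record spans 38 years at 0.20 mm per year.
Length ≈ 0.20 × 38 = 7.6 mm.

7.6 mm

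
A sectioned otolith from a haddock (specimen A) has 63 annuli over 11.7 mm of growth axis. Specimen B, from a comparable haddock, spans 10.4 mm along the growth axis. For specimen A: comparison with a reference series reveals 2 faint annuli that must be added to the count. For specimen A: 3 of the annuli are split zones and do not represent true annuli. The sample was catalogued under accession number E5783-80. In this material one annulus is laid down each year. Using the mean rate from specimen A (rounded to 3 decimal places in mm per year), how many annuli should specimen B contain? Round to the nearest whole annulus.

Specimen A: after corrections the count is 63 − 3 + 2 = 62 annuli.
A: Mean rate = 11.7 mm / 62 years ≈ 0.189 mm per year.
For B, 10.4 / 0.189 = 55.03 years ≈ 55 annuli.

55 annuli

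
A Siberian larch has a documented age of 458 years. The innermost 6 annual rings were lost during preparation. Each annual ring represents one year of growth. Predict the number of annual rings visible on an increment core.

Expected annual rings over 458 years: 458.
458 − 6 missed = 452 annual rings expected in the prepared section.

452 annual rings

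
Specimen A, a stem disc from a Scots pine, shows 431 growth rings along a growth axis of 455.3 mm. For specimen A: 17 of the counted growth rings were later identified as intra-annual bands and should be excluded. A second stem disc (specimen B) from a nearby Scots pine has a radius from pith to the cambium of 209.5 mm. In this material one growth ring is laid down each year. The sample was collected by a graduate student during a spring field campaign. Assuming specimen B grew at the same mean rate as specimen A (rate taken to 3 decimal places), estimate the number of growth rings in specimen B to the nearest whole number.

190 growth rings

Specimen A: true growth ring count = 431 − 17 = 414.
A: 455.3 mm over 414 years gives 455.3 / 414 ≈ 1.100 mm/year.
B spans 209.5 / 1.100 = 190.45 years ≈ 190 growth rings.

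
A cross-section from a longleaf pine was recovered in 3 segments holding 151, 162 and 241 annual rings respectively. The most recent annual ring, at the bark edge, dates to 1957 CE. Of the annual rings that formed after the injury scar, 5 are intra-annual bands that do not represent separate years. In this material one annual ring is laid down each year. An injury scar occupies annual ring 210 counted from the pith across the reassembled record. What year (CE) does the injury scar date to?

Total annual rings = 151 + 162 + 241 = 554.
554 − 210 = 344 annual rings lie beyond the injury scar toward the bark edge.
344 − 5 false = 339 true annual rings after the injury scar.
1957 − 339 = 1618 CE.

1618 CE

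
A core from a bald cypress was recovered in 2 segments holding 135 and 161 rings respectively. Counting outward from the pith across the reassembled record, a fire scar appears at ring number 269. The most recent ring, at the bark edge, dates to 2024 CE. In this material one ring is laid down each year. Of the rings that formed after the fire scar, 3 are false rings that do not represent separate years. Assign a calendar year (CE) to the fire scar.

2000 CE

Total rings = 135 + 161 = 296.
Between ring 269 and the bark edge there are 296 − 269 = 27 rings.
Removing the 3 false rings leaves 27 − 3 = 24 true rings beyond the fire scar.
2024 − 24 = 2000 CE.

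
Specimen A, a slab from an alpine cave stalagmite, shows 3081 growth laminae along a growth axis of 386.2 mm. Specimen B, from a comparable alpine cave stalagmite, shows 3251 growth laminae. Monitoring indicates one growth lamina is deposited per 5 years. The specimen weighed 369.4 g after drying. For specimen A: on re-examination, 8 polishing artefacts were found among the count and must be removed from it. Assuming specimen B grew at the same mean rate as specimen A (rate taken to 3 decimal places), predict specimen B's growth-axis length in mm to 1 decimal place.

406.4 mm

Specimen A: adjusted count: 3081 − 8 = 3073 growth laminae.
Specimen A: 3073 growth laminae at 5 years each span 3073 × 5 = 15365 years.
A: 386.2 mm over 15365 years gives 386.2 / 15365 ≈ 0.025 mm per year.
Specimen B: multiplying by 5 years per growth lamina: 3251 × 5 = 16255 years. For B, 0.025 mm/year × 16255 years = 406.4 mm.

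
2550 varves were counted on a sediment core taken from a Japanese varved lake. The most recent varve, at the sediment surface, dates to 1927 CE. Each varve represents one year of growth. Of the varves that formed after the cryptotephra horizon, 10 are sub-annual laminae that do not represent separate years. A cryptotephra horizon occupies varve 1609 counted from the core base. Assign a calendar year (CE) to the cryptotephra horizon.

996 CE

Between varve 1609 and the sediment surface there are 2550 − 1609 = 941 varves.
941 − 10 false = 931 true varves after the cryptotephra horizon.
The varve at the sediment surface is 1927 CE, so the cryptotephra horizon dates to 1927 − 931 = 996 CE.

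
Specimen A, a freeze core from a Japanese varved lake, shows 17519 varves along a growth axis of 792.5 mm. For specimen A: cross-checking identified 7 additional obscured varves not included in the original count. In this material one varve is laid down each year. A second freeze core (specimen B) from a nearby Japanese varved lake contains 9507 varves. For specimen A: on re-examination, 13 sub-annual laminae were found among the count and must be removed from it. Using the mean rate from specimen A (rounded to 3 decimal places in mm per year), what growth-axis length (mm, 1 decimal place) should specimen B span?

Specimen A: true varve count = 17519 − 13 + 7 = 17513.
A: 792.5 mm over 17513 years gives 792.5 / 17513 ≈ 0.045 mm/year.
For B, 0.045 mm/year × 9507 years = 427.8 mm.

427.8 mm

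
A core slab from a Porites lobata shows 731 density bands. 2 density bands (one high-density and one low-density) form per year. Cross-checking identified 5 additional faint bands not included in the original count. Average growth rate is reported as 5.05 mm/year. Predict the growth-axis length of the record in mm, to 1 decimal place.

Adjusted count: 731 + 5 = 736 density bands.
736 density bands at 2 per year is 736 / 2 = 368 years.
Predicted length = 5.05 mm/year × 368 years = 1858.4 mm.

1858.4 mm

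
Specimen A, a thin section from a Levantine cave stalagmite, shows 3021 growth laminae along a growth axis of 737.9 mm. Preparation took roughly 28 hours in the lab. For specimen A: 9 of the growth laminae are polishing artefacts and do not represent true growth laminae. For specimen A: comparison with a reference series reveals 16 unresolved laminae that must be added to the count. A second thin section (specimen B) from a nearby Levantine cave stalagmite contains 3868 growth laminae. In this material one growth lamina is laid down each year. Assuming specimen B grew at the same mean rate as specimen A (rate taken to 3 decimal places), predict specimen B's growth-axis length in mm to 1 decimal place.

943.8 mm

Specimen A: after corrections the count is 3021 − 9 + 16 = 3028 growth laminae.
A: Extension rate ≈ 737.9 / 3028 = 0.244 mm/year.
B's length ≈ 0.244 × 3868 = 943.8 mm.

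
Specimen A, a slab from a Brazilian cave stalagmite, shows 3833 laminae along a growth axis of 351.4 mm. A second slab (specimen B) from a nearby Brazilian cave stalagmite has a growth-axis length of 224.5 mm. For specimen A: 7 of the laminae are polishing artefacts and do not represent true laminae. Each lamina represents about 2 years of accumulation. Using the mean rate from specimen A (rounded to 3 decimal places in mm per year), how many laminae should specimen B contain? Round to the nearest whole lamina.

Specimen A: adjusted count: 3833 − 7 = 3826 laminae.
Specimen A: 3826 laminae at 2 years each span 3826 × 2 = 7652 years.
A: Mean rate = 351.4 mm / 7652 years ≈ 0.046 mm/yr.
Specimen B: 224.5 mm / 0.046 mm per year = 4880.43 years; at 2 years per lamina that is 4880.43 / 2 ≈ 2440 laminae.

2440 laminae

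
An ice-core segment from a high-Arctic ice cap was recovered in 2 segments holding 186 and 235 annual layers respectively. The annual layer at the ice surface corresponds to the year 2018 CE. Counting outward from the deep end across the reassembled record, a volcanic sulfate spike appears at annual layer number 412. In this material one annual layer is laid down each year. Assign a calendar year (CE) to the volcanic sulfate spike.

Total annual layers = 186 + 235 = 421.
Between annual layer 412 and the ice surface there are 421 − 412 = 9 annual layers.
2018 − 9 = 2009 CE.

2009 CE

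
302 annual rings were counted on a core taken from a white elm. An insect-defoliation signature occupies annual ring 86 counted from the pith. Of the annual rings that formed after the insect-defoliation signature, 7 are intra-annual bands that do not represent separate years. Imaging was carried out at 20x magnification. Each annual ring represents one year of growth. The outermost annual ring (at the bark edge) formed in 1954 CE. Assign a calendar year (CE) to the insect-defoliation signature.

302 − 86 = 216 annual rings lie beyond the insect-defoliation signature toward the bark edge.
Excluding 7 false annual rings: 216 − 7 = 209.
The annual ring at the bark edge is 1954 CE, so the insect-defoliation signature dates to 1954 − 209 = 1745 CE.

1745 CE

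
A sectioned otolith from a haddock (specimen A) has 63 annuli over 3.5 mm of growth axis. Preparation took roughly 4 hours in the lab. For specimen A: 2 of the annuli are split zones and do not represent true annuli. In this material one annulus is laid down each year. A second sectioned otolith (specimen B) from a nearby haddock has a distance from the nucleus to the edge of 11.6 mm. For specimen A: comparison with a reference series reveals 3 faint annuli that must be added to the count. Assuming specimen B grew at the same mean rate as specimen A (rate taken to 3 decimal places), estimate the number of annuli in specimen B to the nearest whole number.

Specimen A: true annulus count = 63 − 2 + 3 = 64.
A: Mean rate = 3.5 mm / 64 years ≈ 0.055 mm/year.
Specimen B: 11.6 mm / 0.055 mm per year = 210.91 years ≈ 211 annuli.

211 annuli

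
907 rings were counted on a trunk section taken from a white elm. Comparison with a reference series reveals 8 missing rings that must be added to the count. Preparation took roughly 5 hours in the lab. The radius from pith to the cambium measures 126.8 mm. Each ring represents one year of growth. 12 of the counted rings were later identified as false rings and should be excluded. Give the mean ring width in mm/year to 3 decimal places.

0.140 mm/year

Correcting the raw count gives 907 − 12 + 8 = 903 true rings.
Extension rate ≈ 126.8 / 903 = 0.140 mm/year.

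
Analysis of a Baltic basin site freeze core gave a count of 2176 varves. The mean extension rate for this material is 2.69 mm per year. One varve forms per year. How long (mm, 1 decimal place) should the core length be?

2176 years of growth are recorded.
Length ≈ 2.69 × 2176 = 5853.4 mm.

5853.4 mm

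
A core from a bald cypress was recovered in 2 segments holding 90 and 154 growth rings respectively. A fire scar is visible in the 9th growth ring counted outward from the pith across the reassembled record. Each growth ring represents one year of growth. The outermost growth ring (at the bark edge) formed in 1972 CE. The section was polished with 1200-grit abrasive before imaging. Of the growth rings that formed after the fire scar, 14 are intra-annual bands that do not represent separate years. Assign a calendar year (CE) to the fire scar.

1751 CE

Total growth rings = 90 + 154 = 244.
The fire scar sits at growth ring 9 from the pith, so 244 − 9 = 235 growth rings formed after it.
Excluding 14 false growth rings: 235 − 14 = 221.
The growth ring at the bark edge is 1972 CE, so the fire scar dates to 1972 − 221 = 1751 CE.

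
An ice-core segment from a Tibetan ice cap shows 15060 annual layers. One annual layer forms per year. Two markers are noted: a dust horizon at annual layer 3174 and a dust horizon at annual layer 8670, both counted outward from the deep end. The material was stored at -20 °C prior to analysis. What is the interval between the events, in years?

Separation: 8670 − 3174 = 5496 annual layers.
That is 5496 years at one annual layer per year.

5496 years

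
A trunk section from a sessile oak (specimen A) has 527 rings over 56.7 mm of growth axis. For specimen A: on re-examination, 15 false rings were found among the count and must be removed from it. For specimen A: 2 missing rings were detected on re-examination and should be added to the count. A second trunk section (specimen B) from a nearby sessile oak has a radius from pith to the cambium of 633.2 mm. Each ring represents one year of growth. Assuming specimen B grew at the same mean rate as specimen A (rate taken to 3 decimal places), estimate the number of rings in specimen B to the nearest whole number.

5756 rings

Specimen A: adjusted count: 527 − 15 + 2 = 514 rings.
A: Extension rate ≈ 56.7 / 514 = 0.110 mm per year.
B spans 633.2 / 0.110 = 5756.36 years ≈ 5756 rings.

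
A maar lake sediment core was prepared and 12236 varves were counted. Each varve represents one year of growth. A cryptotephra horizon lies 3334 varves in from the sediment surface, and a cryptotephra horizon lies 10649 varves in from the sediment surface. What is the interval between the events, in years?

7315 years

Separation: 10649 − 3334 = 7315 varves.
One varve per year makes the interval 7315 years.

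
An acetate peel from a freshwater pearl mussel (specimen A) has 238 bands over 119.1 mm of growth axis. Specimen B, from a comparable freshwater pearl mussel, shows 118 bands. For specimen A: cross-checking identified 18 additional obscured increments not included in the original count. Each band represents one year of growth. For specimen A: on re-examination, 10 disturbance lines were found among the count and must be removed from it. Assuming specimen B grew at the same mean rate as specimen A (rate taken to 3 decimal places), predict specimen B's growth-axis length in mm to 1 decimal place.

57.1 mm

Specimen A: adjusted count: 238 − 10 + 18 = 246 bands.
A: Mean rate = 119.1 mm / 246 years ≈ 0.484 mm per year.
B's length ≈ 0.484 × 118 = 57.1 mm.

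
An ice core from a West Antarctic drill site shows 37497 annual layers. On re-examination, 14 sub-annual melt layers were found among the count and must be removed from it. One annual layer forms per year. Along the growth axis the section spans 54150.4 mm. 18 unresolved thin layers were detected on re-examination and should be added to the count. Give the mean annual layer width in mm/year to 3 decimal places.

1.444 mm/year

True annual layer count = 37497 − 14 + 18 = 37501.
54150.4 mm over 37501 years gives 54150.4 / 37501 ≈ 1.444 mm/year.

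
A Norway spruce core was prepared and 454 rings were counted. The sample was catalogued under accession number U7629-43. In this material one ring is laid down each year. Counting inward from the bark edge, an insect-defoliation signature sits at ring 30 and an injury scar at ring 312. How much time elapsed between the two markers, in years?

Separation: 312 − 30 = 282 rings.
One ring per year makes the interval 282 years.

282 years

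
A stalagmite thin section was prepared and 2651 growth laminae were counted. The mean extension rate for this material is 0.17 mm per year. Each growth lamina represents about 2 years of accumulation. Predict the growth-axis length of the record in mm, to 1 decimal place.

2651 growth laminae at 2 years each span 2651 × 2 = 5302 years.
Length ≈ 0.17 × 5302 = 901.3 mm.

901.3 mm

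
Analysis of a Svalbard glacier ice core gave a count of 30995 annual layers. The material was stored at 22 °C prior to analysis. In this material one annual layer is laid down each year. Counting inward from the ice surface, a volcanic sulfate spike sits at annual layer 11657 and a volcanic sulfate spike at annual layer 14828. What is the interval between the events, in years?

The two markers are separated by 14828 − 11657 = 3171 annual layers.
That is 3171 years at one annual layer per year.

3171 years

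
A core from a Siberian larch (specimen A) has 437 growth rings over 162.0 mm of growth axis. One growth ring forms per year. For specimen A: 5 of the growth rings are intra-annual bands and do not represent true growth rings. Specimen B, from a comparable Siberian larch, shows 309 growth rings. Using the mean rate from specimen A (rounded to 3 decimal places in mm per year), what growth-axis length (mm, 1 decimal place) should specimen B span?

Specimen A: adjusted count: 437 − 5 = 432 growth rings.
A: 162.0 mm over 432 years gives 162.0 / 432 ≈ 0.375 mm/year.
Length of B = 0.375 × 309 = 115.9 mm.

115.9 mm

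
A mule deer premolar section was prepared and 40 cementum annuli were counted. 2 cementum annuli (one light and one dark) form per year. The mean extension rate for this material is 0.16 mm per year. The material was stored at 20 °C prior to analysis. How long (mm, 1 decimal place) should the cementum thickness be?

3.2 mm

With 2 cementum annuli per year, 40 / 2 = 20 years.
Length ≈ 0.16 × 20 = 3.2 mm.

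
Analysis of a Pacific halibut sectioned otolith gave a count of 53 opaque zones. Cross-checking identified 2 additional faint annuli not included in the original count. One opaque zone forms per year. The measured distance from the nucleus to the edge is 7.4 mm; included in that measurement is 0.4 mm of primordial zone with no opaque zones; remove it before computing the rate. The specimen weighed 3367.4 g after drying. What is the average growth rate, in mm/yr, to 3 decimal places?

Adjusted count: 53 + 2 = 55 opaque zones.
Removing the 0.4 mm offcut leaves 7.4 − 0.4 = 7.0 mm.
7.0 mm over 55 years gives 7.0 / 55 ≈ 0.127 mm/yr.

0.127 mm/yr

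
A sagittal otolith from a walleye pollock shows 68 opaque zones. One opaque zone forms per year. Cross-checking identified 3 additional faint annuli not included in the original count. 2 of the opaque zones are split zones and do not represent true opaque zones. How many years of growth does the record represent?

69 years

After corrections the count is 68 − 2 + 3 = 69 opaque zones.
At one opaque zone per year, that is 69 years.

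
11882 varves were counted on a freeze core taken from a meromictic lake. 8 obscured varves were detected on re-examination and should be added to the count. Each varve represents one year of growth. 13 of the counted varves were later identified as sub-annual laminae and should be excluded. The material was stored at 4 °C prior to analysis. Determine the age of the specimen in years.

11877 years

Adjusted count: 11882 − 13 + 8 = 11877 varves.
With a one-to-one varve periodicity this is 11877 years.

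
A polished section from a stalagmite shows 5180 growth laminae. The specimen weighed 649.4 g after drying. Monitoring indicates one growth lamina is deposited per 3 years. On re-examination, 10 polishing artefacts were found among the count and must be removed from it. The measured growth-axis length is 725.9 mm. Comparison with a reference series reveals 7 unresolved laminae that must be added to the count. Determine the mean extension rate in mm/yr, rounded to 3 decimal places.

After corrections the count is 5180 − 10 + 7 = 5177 growth laminae.
5177 growth laminae at 3 years each span 5177 × 3 = 15531 years.
Mean rate = 725.9 mm / 15531 years ≈ 0.047 mm/yr.

0.047 mm/yr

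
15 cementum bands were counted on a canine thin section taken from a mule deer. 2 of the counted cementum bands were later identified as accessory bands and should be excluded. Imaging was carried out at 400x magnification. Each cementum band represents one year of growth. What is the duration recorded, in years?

13 yr

After corrections the count is 15 − 2 = 13 cementum bands.
One cementum band per year makes the duration 13 years.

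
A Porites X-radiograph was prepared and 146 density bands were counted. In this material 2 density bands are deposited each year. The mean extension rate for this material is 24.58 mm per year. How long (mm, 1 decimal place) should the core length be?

146 density bands at 2 per year is 146 / 2 = 73 years.
Length ≈ 24.58 × 73 = 1794.3 mm.

1794.3 mm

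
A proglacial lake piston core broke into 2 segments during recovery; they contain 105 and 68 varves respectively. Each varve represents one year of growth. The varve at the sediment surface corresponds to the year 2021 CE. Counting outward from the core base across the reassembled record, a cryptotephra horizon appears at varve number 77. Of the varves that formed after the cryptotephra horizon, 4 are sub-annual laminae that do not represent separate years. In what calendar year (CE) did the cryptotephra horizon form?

1929 CE

Total varves = 105 + 68 = 173.
The cryptotephra horizon sits at varve 77 from the core base, so 173 − 77 = 96 varves formed after it.
96 − 4 false = 92 true varves after the cryptotephra horizon.
Counting back 92 years from 2021 CE places the cryptotephra horizon in 2021 − 92 = 1929 CE.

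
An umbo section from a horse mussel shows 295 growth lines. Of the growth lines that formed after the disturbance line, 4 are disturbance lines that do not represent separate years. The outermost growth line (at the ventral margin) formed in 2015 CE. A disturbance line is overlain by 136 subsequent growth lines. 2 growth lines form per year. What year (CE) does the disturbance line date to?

1949 CE

There are 136 growth lines younger than the disturbance line.
Excluding 4 false growth lines: 136 − 4 = 132.
132 growth lines at 2 per year is 132 / 2 = 66 years.
The growth line at the ventral margin is 2015 CE, so the disturbance line dates to 2015 − 66 = 1949 CE.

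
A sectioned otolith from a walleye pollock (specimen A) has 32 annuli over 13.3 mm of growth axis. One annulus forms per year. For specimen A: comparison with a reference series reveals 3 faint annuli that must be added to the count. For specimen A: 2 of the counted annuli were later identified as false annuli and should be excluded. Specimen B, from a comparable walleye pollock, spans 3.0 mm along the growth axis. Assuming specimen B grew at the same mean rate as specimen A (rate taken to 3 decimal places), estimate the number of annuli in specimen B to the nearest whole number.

7 annuli

Specimen A: correcting the raw count gives 32 − 2 + 3 = 33 true annuli.
A: Mean rate = 13.3 mm / 33 years ≈ 0.403 mm per year.
For B, 3.0 / 0.403 = 7.44 years ≈ 7 annuli.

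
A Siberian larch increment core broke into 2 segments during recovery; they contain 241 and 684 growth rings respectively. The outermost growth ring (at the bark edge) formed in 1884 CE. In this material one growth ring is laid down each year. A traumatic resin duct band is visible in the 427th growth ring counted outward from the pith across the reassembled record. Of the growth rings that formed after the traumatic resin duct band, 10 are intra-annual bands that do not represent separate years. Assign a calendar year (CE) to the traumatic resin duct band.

1396 CE

Total growth rings = 241 + 684 = 925.
Between growth ring 427 and the bark edge there are 925 − 427 = 498 growth rings.
498 − 10 false = 488 true growth rings after the traumatic resin duct band.
Counting back 488 years from 1884 CE places the traumatic resin duct band in 1884 − 488 = 1396 CE.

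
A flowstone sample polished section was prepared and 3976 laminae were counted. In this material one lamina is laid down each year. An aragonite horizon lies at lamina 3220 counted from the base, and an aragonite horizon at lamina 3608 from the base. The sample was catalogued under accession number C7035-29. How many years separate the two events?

The two markers are separated by 3608 − 3220 = 388 laminae.
At one lamina per year, 388 years elapsed between them.

388 years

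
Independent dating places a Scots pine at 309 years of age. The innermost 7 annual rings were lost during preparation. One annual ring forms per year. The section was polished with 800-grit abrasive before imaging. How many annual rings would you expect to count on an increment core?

Expected annual rings over 309 years: 309.
Less the 7 uncaptured annual rings: 309 − 7 = 302.

302 annual rings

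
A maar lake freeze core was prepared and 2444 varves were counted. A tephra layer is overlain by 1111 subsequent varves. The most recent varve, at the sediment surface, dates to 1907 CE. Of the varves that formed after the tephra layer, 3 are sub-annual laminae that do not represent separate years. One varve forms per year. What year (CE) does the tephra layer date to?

There are 1111 varves younger than the tephra layer.
1111 − 3 false = 1108 true varves after the tephra layer.
The varve at the sediment surface is 1907 CE, so the tephra layer dates to 1907 − 1108 = 799 CE.

799 CE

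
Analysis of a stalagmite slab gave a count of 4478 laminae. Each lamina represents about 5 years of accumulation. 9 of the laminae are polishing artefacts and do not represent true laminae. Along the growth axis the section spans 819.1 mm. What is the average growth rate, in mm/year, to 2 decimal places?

0.04 mm/year

Adjusted count: 4478 − 9 = 4469 laminae.
At 5 years per lamina, 4469 × 5 = 22345 years.
819.1 mm over 22345 years gives 819.1 / 22345 ≈ 0.04 mm/year.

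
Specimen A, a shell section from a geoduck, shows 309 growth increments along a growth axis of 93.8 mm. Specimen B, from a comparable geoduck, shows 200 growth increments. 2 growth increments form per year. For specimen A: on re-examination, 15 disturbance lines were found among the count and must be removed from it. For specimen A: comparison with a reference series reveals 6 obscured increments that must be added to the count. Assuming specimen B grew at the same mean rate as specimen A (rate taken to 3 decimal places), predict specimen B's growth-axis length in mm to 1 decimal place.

Specimen A: after corrections the count is 309 − 15 + 6 = 300 growth increments.
Specimen A: with 2 growth increments per year, 300 / 2 = 150 years.
A: 93.8 mm over 150 years gives 93.8 / 150 ≈ 0.625 mm per year.
Specimen B: with 2 growth increments per year, 200 / 2 = 100 years. For B, 0.625 mm/year × 100 years = 62.5 mm.

62.5 mm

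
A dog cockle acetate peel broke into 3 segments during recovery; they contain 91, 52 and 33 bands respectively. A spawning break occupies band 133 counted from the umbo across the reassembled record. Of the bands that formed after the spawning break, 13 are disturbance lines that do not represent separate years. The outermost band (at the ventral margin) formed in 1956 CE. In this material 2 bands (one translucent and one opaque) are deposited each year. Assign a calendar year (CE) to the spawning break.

1941 CE

Total bands = 91 + 52 + 33 = 176.
The spawning break sits at band 133 from the umbo, so 176 − 133 = 43 bands formed after it.
Excluding 13 false bands: 43 − 13 = 30.
With 2 bands per year, 30 / 2 = 15 years.
The band at the ventral margin is 1956 CE, so the spawning break dates to 1956 − 15 = 1941 CE.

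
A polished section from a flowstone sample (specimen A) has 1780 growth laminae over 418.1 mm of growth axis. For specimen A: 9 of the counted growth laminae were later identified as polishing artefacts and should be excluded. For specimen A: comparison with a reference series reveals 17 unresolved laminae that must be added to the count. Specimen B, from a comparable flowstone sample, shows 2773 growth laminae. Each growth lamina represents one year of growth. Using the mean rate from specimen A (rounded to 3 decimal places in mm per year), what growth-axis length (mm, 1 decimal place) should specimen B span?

Specimen A: correcting the raw count gives 1780 − 9 + 17 = 1788 true growth laminae.
A: Extension rate ≈ 418.1 / 1788 = 0.234 mm/year.
For B, 0.234 mm/year × 2773 years = 648.9 mm.

648.9 mm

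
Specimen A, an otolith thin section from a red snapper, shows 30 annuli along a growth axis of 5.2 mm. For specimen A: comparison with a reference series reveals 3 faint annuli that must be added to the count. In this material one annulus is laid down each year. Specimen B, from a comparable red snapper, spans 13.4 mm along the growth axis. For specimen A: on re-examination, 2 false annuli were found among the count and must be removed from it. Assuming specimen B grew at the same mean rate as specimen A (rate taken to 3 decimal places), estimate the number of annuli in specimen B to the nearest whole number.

Specimen A: adjusted count: 30 − 2 + 3 = 31 annuli.
A: Extension rate ≈ 5.2 / 31 = 0.168 mm per year.
B spans 13.4 / 0.168 = 79.76 years ≈ 80 annuli.

80 annuli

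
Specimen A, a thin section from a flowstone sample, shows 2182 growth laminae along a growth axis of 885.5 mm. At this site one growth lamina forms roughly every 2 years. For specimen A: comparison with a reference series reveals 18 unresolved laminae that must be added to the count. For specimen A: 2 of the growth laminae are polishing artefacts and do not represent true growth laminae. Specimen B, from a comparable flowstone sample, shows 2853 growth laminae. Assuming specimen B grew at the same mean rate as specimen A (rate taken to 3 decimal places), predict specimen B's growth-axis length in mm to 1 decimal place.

1146.9 mm

Specimen A: after corrections the count is 2182 − 2 + 18 = 2198 growth laminae.
Specimen A: multiplying by 2 years per growth lamina: 2198 × 2 = 4396 years.
A: 885.5 mm over 4396 years gives 885.5 / 4396 ≈ 0.201 mm per year.
Specimen B: 2853 growth laminae at 2 years each span 2853 × 2 = 5706 years. Length of B = 0.201 × 5706 = 1146.9 mm.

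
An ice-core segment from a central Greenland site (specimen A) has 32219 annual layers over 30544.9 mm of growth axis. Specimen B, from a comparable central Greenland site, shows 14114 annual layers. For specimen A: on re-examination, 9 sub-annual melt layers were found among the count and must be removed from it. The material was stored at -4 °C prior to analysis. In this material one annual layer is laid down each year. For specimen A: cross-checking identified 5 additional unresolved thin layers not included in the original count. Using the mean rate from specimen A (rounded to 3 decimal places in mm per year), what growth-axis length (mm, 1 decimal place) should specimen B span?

13380.1 mm

Specimen A: true annual layer count = 32219 − 9 + 5 = 32215.
A: Mean rate = 30544.9 mm / 32215 years ≈ 0.948 mm per year.
For B, 0.948 mm/year × 14114 years = 13380.1 mm.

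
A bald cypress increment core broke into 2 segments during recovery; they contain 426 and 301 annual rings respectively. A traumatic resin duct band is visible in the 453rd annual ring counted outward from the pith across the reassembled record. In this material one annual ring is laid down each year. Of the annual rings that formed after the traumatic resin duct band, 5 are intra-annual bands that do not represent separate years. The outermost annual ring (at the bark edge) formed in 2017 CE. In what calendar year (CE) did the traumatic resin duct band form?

Total annual rings = 426 + 301 = 727.
The traumatic resin duct band sits at annual ring 453 from the pith, so 727 − 453 = 274 annual rings formed after it.
Excluding 5 false annual rings: 274 − 5 = 269.
2017 − 269 = 1748 CE.

1748 CE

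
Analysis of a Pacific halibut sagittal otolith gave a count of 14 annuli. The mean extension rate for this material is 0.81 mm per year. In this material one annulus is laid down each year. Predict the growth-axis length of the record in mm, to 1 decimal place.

11.3 mm

14 years of growth are recorded.
14 years at 0.81 mm/year gives 0.81 × 14 = 11.3 mm.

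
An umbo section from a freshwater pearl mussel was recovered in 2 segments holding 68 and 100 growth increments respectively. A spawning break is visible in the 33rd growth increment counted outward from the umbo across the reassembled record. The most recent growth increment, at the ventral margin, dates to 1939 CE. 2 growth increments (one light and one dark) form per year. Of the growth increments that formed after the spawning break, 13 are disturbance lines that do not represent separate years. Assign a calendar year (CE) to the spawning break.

1878 CE

Total growth increments = 68 + 100 = 168.
The spawning break sits at growth increment 33 from the umbo, so 168 − 33 = 135 growth increments formed after it.
Removing the 13 false growth increments leaves 135 − 13 = 122 true growth increments beyond the spawning break.
Dividing by 2 growth increments per year: 122 / 2 = 61 years.
The growth increment at the ventral margin is 1939 CE, so the spawning break dates to 1939 − 61 = 1878 CE.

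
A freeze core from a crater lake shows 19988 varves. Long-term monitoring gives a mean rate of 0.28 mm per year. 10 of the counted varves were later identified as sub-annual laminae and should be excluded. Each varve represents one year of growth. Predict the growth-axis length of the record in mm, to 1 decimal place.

5593.8 mm

True varve count = 19988 − 10 = 19978.
Predicted length = 0.28 mm/year × 19978 years = 5593.8 mm.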